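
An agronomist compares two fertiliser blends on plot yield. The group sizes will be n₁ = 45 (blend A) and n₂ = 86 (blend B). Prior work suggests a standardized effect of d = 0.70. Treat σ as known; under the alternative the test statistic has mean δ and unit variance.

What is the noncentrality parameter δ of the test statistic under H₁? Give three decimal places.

δ ≈ 3.805

δ = d / √(1/n₁ + 1/n₂) = 0.70 / √(1/45 + 1/86) = 3.8047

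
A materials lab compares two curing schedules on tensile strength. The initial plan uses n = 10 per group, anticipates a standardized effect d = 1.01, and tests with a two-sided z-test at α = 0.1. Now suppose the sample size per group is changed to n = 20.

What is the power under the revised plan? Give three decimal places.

With n = 20 per group: δ = d·√(n/2) = 1.01 × √(20/2) = 3.1939. Critical value z_{0.05} = 1.645.
Revised power = Φ(δ − 1.645) + Φ(−δ − 1.645) = Φ(1.549) + Φ(-4.839) = 0.9393 + 0.0000 = 0.9393.

Power ≈ 0.939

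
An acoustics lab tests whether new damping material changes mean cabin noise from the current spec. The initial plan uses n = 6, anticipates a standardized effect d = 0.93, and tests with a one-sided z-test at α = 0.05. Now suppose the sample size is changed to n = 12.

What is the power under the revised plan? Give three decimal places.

Power ≈ 0.943

With n = 12: δ = d·√n = 0.93 × √12 = 3.2216. Critical value z_{0.05} = 1.645.
Revised power = Φ(δ − 1.645) = Φ(1.577) = 0.9426.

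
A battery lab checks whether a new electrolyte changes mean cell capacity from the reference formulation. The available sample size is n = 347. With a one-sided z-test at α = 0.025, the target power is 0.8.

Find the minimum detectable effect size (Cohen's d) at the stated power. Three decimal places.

d ≈ 0.150

Required noncentrality: δ = z_{0.025} + z_{0.20} = 1.960 + 0.842 = 2.802.
δ = d·√n ⇒ d = δ/√n = 2.802/√347 = 0.1504.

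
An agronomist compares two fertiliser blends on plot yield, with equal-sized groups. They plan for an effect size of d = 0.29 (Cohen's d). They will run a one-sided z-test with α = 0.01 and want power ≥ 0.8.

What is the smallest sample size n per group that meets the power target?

Set Φ(δ − 2.326) = 0.8; then δ − 2.326 = Φ⁻¹(0.8) = 0.842, giving δ = 3.168.
δ = d·√(n/2) ⇒ n = 2(δ/d)² = 2 × (3.168 / 0.29)² = 238.67.
Rounding up, n = 239 per group.

n = 239 per group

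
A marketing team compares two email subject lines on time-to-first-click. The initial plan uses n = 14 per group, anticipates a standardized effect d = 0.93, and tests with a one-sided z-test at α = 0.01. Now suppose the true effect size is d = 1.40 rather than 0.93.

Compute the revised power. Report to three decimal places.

With d = 1.40: δ = d·√(n/2) = 1.40 × √(14/2) = 3.7041. Critical value z_{0.01} = 2.326.
Revised power = P(Z > 2.326 − δ) = Φ(1.378) = 0.9159.

Power ≈ 0.916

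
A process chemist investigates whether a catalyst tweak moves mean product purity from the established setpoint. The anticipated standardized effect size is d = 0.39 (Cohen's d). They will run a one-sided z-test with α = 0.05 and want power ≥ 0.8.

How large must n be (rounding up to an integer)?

n = 41

Set Φ(δ − 1.645) = 0.8; then δ − 1.645 = Φ⁻¹(0.8) = 0.842, giving δ = 2.486.
δ = d·√n ⇒ n = (δ/d)² = (2.486 / 0.39)² = 40.65.
Rounding up, n = 41.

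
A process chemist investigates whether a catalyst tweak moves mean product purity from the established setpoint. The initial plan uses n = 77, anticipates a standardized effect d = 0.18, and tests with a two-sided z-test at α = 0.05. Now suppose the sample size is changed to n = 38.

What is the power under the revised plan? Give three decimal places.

Power ≈ 0.199

With n = 38: δ = d·√n = 0.18 × √38 = 1.1096. Critical value z_{0.025} = 1.960.
Revised power = Φ(δ − 1.960) + Φ(−δ − 1.960) = Φ(-0.850) + Φ(-3.070) = 0.1976 + 0.0011 = 0.1986.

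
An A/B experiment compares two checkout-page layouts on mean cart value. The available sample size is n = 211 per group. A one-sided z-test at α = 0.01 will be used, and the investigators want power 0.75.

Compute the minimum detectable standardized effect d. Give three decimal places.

Need Φ(δ − 2.326) = 0.75, so δ = 2.326 + 0.674 = 3.001.
δ = d·√(n/2) ⇒ d = δ/√(n/2) = 3.001/√(211/2) = 0.2922.

d ≈ 0.292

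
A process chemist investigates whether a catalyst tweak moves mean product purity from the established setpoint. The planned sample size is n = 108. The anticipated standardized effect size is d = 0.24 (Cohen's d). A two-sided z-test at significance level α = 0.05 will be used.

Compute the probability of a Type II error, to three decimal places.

β ≈ 0.297

Noncentrality parameter: δ = d·√n = 0.24 × √108 = 2.4942
Critical value for a two-sided test at α = 0.05: z_{α/2} = 1.960.
Power = Φ(δ − 1.960) + Φ(−δ − 1.960) = Φ(0.534) + Φ(-4.454) = 0.7034 + 0.0000 = 0.7034.
Type II error: β = 1 − power = 1 − 0.7034 = 0.2966.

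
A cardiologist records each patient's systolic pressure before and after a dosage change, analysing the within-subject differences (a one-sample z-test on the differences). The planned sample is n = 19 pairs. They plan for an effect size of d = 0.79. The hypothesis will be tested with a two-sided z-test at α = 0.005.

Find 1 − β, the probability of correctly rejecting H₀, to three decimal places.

Noncentrality parameter: δ = d·√n = 0.79 × √19 = 3.4435
Two-sided α = 0.005 → critical value z_{0.0025} = 2.807.
Power = Φ(δ − 2.807) + Φ(−δ − 2.807) = Φ(0.636) + Φ(-6.251) = 0.7378 + 0.0000 = 0.7378.

Power ≈ 0.738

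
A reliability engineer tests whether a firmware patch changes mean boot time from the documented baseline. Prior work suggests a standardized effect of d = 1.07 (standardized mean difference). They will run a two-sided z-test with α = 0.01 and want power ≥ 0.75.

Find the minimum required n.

n = 10

Set Φ(δ − 2.576) = 0.75; then δ − 2.576 = Φ⁻¹(0.75) = 0.674, giving δ = 3.250.
(Ignoring the negligible lower-tail rejection probability gives the usual closed-form inversion.)
δ = d·√n ⇒ n = (δ/d)² = (3.250 / 1.07)² = 9.23.
Rounding up, n = 10.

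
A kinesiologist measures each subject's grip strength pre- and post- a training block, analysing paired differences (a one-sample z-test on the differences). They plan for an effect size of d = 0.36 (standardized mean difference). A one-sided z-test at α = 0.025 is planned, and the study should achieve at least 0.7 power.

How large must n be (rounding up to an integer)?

Set Φ(δ − 1.960) = 0.7; then δ − 1.960 = Φ⁻¹(0.7) = 0.524, giving δ = 2.484.
δ = d·√n ⇒ n = (δ/d)² = (2.484 / 0.36)² = 47.62.
Rounding up, n = 48.

n = 48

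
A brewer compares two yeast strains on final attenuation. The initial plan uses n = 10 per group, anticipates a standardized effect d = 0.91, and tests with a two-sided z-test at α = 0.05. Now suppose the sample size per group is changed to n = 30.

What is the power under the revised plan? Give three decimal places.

With n = 30 per group: δ = d·√(n/2) = 0.91 × √(30/2) = 3.5244. Critical value z_{0.025} = 1.960.
Revised power = Φ(δ − 1.960) + Φ(−δ − 1.960) = Φ(1.564) + Φ(-5.484) = 0.9411 + 0.0000 = 0.9411.

Power ≈ 0.941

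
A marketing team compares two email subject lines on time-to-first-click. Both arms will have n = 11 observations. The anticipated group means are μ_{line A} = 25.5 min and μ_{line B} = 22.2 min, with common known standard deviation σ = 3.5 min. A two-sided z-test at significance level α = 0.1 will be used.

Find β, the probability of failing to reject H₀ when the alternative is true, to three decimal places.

Standardized effect: d = |μ_{line A} − μ_{line B}| / σ = |25.5 − 22.2| / 3.5 = 0.9429
Noncentrality parameter: δ = d·√(n/2) = 0.9429 × √(11/2) = 2.2112
Two-sided α = 0.1 → critical value z_{0.05} = 1.645.
Power = Φ(δ − 1.645) + Φ(−δ − 1.645) = Φ(0.566) + Φ(-3.856) = 0.7144 + 0.0001 = 0.7145.
Type II error: β = 1 − power = 1 − 0.7145 = 0.2855.

β ≈ 0.286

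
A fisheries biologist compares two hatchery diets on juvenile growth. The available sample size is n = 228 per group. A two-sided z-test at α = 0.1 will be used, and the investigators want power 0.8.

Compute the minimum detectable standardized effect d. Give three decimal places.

d ≈ 0.233

Need Φ(δ − 1.645) = 0.8, so δ = 1.645 + 0.842 = 2.486.
(Lower-tail contribution to power is negligible for δ > 0.)
δ = d·√(n/2) ⇒ d = δ/√(n/2) = 2.486/√(228/2) = 0.2329.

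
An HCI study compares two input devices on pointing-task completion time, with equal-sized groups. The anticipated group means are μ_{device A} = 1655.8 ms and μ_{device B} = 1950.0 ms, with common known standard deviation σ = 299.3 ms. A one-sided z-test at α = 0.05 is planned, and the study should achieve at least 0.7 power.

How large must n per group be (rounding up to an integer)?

n = 10 per group

Standardized effect: d = |μ_{device A} − μ_{device B}| / σ = |1655.8 − 1950.0| / 299.3 = 0.9830
Set Φ(δ − 1.645) = 0.7; then δ − 1.645 = Φ⁻¹(0.7) = 0.524, giving δ = 2.169.
δ = d·√(n/2) ⇒ n = 2(δ/d)² = 2 × (2.169 / 0.9830)² = 9.74.
Rounding up, n = 10 per group.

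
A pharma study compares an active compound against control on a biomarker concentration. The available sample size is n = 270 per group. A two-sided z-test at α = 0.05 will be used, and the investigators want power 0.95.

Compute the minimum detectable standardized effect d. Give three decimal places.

Required noncentrality: δ = z_{0.025} + z_{0.05} = 1.960 + 1.645 = 3.605.
(The second rejection-region term Φ(−δ − z_{α/2}) is negligible and dropped.)
δ = d·√(n/2) ⇒ d = δ/√(n/2) = 3.605/√(270/2) = 0.3103.

d ≈ 0.310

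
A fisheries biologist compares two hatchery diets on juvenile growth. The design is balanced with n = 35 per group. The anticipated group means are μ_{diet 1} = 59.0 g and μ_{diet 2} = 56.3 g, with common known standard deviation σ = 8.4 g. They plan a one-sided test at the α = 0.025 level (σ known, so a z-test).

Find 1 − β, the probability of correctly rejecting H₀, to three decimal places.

Power ≈ 0.269

Standardized effect: d = |μ_{diet 1} − μ_{diet 2}| / σ = |59.0 − 56.3| / 8.4 = 0.3214
Noncentrality parameter: δ = d·√(n/2) = 0.3214 × √(35/2) = 1.3446
Critical value for a one-sided test at α = 0.025: z_α = 1.960.
Power = P(Z > 1.960 − δ) = Φ(-0.615) = 0.2692.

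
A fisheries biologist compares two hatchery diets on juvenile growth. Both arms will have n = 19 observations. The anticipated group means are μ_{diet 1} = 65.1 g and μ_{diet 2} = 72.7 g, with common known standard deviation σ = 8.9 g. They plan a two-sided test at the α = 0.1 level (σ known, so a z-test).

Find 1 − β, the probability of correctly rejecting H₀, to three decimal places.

Standardized effect: d = |μ_{diet 1} − μ_{diet 2}| / σ = |65.1 − 72.7| / 8.9 = 0.8539
Noncentrality parameter: δ = d·√(n/2) = 0.8539 × √(19/2) = 2.6320
Critical value for a two-sided test at α = 0.1: z_{α/2} = 1.645.
Power = Φ(δ − 1.645) + Φ(−δ − 1.645) = Φ(0.987) + Φ(-4.277) = 0.8382 + 0.0000 = 0.8382.

Power ≈ 0.838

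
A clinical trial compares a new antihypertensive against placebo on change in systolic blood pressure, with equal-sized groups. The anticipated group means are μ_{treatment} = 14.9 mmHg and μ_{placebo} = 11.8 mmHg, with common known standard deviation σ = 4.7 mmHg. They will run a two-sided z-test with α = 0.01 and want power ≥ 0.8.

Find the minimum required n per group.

Standardized effect: d = |μ_{treatment} − μ_{placebo}| / σ = |14.9 − 11.8| / 4.7 = 0.6596
Set Φ(δ − 2.576) = 0.8; then δ − 2.576 = Φ⁻¹(0.8) = 0.842, giving δ = 3.417.
(The Φ(−δ − z_{α/2}) term is vanishingly small for δ > 0 and is dropped in the standard sample-size formula.)
δ = d·√(n/2) ⇒ n = 2(δ/d)² = 2 × (3.417 / 0.6596)² = 53.69.
Round up to the next whole unit.

n = 54 per group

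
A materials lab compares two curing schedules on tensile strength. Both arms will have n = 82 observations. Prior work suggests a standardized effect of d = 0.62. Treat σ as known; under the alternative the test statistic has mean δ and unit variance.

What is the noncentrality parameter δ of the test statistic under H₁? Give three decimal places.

The noncentrality parameter scales effect size by the design's sample-size factor: δ = d·√(n/2) = 0.62 × √(82/2) = 3.9699

δ ≈ 3.970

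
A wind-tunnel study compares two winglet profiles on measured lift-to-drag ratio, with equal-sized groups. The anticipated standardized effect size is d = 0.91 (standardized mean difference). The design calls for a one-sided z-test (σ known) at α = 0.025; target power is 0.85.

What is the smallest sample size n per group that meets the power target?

n = 22 per group

Set Φ(δ − 1.960) = 0.85; then δ − 1.960 = Φ⁻¹(0.85) = 1.036, giving δ = 2.996.
δ = d·√(n/2) ⇒ n = 2(δ/d)² = 2 × (2.996 / 0.91)² = 21.68.
Rounding up, n = 22 per group.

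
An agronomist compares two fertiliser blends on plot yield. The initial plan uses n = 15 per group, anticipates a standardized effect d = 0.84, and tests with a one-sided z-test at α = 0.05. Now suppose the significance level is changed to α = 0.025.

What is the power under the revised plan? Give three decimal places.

Power ≈ 0.633

δ = d·√(n/2) = 0.84 × √(15/2) = 2.3004 (unchanged). New critical value: z_{0.025} = 1.960.
Revised power = Φ(δ − 1.960) = Φ(0.340) = 0.6332.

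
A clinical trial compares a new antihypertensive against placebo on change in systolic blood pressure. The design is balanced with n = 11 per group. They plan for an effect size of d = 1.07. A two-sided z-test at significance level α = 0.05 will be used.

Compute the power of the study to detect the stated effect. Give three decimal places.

Noncentrality parameter: δ = d·√(n/2) = 1.07 × √(11/2) = 2.5094
Critical value for a two-sided test at α = 0.05: z_{α/2} = 1.960.
Power = Φ(δ − 1.960) + Φ(−δ − 1.960) = Φ(0.549) + Φ(-4.469) = 0.7086 + 0.0000 = 0.7086.

Power ≈ 0.709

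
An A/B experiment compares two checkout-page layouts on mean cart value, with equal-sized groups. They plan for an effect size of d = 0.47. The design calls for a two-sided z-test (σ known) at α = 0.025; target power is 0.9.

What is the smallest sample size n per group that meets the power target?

Set Φ(δ − 2.241) = 0.9; then δ − 2.241 = Φ⁻¹(0.9) = 1.282, giving δ = 3.523.
(The Φ(−δ − z_{α/2}) term is vanishingly small for δ > 0 and is dropped in the standard sample-size formula.)
δ = d·√(n/2) ⇒ n = 2(δ/d)² = 2 × (3.523 / 0.47)² = 112.37.
Round up to the next whole unit.

n = 113 per group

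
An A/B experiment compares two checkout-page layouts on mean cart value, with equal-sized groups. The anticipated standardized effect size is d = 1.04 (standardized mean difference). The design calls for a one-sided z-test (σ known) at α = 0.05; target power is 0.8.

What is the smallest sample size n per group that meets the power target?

For power 0.8 need Φ(δ − z_{0.05}) = 0.8, so δ = z_{0.05} + z_{0.20} = 1.645 + 0.842 = 2.486.
δ = d·√(n/2) ⇒ n = 2(δ/d)² = 2 × (2.486 / 1.04)² = 11.43.
Rounding up, n = 12 per group.

n = 12 per group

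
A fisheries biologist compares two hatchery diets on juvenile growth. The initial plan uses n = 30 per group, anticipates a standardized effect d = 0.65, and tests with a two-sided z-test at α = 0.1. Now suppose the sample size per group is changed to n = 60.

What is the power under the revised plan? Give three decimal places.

Power ≈ 0.972

With n = 60 per group: δ = d·√(n/2) = 0.65 × √(60/2) = 3.5602. Critical value z_{0.05} = 1.645.
Revised power = Φ(δ − 1.645) + Φ(−δ − 1.645) = Φ(1.915) + Φ(-5.205) = 0.9723 + 0.0000 = 0.9723.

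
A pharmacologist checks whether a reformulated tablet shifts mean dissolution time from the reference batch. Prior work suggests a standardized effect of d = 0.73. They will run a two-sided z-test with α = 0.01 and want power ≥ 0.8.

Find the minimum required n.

n = 22

For power 0.8 need Φ(δ − z_{0.005}) = 0.8, so δ = z_{0.005} + z_{0.20} = 2.576 + 0.842 = 3.417.
(The Φ(−δ − z_{α/2}) term is vanishingly small for δ > 0 and is dropped in the standard sample-size formula.)
δ = d·√n ⇒ n = (δ/d)² = (3.417 / 0.73)² = 21.92.
Rounding up, n = 22.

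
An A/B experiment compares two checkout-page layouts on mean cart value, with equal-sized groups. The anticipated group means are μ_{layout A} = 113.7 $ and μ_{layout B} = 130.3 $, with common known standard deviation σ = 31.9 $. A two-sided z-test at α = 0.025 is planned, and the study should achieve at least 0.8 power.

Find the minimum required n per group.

n = 71 per group

Standardized effect: d = |μ_{layout A} − μ_{layout B}| / σ = |113.7 − 130.3| / 31.9 = 0.5204
Set Φ(δ − 2.241) = 0.8; then δ − 2.241 = Φ⁻¹(0.8) = 0.842, giving δ = 3.083.
(The Φ(−δ − z_{α/2}) term is vanishingly small for δ > 0 and is dropped in the standard sample-size formula.)
δ = d·√(n/2) ⇒ n = 2(δ/d)² = 2 × (3.083 / 0.5204)² = 70.20.
Rounding up, n = 71 per group.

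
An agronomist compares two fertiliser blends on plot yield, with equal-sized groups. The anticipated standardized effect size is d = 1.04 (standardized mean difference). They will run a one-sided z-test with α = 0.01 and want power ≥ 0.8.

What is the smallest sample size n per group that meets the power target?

n = 19 per group

Set Φ(δ − 2.326) = 0.8; then δ − 2.326 = Φ⁻¹(0.8) = 0.842, giving δ = 3.168.
δ = d·√(n/2) ⇒ n = 2(δ/d)² = 2 × (3.168 / 1.04)² = 18.56.
Round up to the next whole unit.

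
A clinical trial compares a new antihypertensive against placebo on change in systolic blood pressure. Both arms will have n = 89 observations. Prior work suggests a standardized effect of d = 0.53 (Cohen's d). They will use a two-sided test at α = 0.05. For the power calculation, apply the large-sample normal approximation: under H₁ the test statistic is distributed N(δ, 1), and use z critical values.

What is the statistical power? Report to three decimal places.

Noncentrality parameter: δ = d·√(n/2) = 0.53 × √(89/2) = 3.5355
Two-sided α = 0.05 → critical value z_{0.025} = 1.960.
Power = Φ(δ − 1.960) + Φ(−δ − 1.960) = Φ(1.576) + Φ(-5.496) = 0.9424 + 0.0000 = 0.9424.

Power ≈ 0.942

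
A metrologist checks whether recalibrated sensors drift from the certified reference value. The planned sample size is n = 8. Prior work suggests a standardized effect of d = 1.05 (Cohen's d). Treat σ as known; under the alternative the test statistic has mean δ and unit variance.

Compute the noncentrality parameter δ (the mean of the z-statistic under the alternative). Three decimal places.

δ ≈ 2.970

The noncentrality parameter scales effect size by the design's sample-size factor: δ = d·√n = 1.05 × √8 = 2.9698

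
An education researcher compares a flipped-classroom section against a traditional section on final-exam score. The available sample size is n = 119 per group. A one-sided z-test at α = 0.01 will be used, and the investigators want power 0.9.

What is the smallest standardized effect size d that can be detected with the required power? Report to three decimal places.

Need Φ(δ − 2.326) = 0.9, so δ = 2.326 + 1.282 = 3.608.
δ = d·√(n/2) ⇒ d = δ/√(n/2) = 3.608/√(119/2) = 0.4677.

d ≈ 0.468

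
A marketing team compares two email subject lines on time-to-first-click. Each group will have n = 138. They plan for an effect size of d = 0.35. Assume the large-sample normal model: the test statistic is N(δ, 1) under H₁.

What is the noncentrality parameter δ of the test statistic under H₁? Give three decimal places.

δ ≈ 2.907

The noncentrality parameter scales effect size by the design's sample-size factor: δ = d·√(n/2) = 0.35 × √(138/2) = 2.9073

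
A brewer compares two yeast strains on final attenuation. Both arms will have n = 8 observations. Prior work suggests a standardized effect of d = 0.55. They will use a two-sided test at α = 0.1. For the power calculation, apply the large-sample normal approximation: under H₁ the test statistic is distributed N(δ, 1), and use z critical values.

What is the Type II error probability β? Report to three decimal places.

Noncentrality parameter: δ = d·√(n/2) = 0.55 × √(8/2) = 1.1000
Two-sided α = 0.1 → critical value z_{0.05} = 1.645.
Power = Φ(δ − 1.645) + Φ(−δ − 1.645) = Φ(-0.545) + Φ(-2.745) = 0.2929 + 0.0030 = 0.2960.
Type II error: β = 1 − power = 1 − 0.2960 = 0.7040.

β ≈ 0.704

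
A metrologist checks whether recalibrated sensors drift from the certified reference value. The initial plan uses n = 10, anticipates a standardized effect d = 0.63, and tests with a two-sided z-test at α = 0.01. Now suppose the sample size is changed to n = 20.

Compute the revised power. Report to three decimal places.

With n = 20: δ = d·√n = 0.63 × √20 = 2.8174. Critical value z_{0.005} = 2.576.
Revised power = Φ(δ − 2.576) + Φ(−δ − 2.576) = Φ(0.242) + Φ(-5.393) = 0.5955 + 0.0000 = 0.5955.

Power ≈ 0.595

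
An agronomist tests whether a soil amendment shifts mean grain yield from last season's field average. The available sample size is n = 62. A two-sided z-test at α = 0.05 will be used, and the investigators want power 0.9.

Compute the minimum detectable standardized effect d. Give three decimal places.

Need Φ(δ − 1.960) = 0.9, so δ = 1.960 + 1.282 = 3.242.
(The second rejection-region term Φ(−δ − z_{α/2}) is negligible and dropped.)
δ = d·√n ⇒ d = δ/√n = 3.242/√62 = 0.4117.

d ≈ 0.412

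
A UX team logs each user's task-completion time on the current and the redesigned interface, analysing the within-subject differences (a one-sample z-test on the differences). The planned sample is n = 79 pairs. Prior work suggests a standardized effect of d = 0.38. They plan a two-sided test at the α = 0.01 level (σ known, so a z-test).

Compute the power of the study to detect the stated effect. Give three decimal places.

Power ≈ 0.789

Noncentrality parameter: δ = d·√n = 0.38 × √79 = 3.3775
Two-sided α = 0.01 → critical value z_{0.005} = 2.576.
Power = Φ(δ − 2.576) + Φ(−δ − 2.576) = Φ(0.802) + Φ(-5.953) = 0.7886 + 0.0000 = 0.7886.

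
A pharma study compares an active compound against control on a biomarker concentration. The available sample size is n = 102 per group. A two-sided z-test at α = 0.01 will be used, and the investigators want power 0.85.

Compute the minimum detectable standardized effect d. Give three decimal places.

Required noncentrality: δ = z_{0.005} + z_{0.15} = 2.576 + 1.036 = 3.612.
(Lower-tail contribution to power is negligible for δ > 0.)
δ = d·√(n/2) ⇒ d = δ/√(n/2) = 3.612/√(102/2) = 0.5058.

d ≈ 0.506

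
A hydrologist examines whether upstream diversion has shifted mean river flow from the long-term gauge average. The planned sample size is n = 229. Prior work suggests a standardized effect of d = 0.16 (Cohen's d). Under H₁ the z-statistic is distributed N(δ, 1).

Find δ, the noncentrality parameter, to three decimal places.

δ ≈ 2.421

The noncentrality parameter scales effect size by the design's sample-size factor: δ = d·√n = 0.16 × √229 = 2.4212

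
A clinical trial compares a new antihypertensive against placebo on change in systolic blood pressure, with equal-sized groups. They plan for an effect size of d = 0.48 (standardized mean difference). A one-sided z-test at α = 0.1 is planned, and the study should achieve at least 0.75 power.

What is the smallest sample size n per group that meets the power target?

n = 34 per group

For power 0.75 need Φ(δ − z_{0.1}) = 0.75, so δ = z_{0.1} + z_{0.25} = 1.282 + 0.674 = 1.956.
δ = d·√(n/2) ⇒ n = 2(δ/d)² = 2 × (1.956 / 0.48)² = 33.21.
Round up to the next whole unit.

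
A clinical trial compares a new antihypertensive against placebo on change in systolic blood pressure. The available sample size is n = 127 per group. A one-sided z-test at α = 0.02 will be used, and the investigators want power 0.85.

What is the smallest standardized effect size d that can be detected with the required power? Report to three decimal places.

d ≈ 0.388

Need Φ(δ − 2.054) = 0.85, so δ = 2.054 + 1.036 = 3.090.
δ = d·√(n/2) ⇒ d = δ/√(n/2) = 3.090/√(127/2) = 0.3878.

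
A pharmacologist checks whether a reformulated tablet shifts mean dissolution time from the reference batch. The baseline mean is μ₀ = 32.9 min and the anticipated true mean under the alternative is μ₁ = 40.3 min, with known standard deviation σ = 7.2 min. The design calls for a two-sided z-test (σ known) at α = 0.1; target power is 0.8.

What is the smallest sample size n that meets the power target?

n = 6

Standardized effect: d = |μ₁ − μ₀| / σ = |40.3 − 32.9| / 7.2 = 1.0278
Set Φ(δ − 1.645) = 0.8; then δ − 1.645 = Φ⁻¹(0.8) = 0.842, giving δ = 2.486.
(Ignoring the negligible lower-tail rejection probability gives the usual closed-form inversion.)
δ = d·√n ⇒ n = (δ/d)² = (2.486 / 1.0278)² = 5.85.
Round up to the next whole unit.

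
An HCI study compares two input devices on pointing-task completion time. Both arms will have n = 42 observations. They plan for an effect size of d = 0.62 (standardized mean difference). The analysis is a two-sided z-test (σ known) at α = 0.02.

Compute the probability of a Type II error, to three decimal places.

β ≈ 0.303

Noncentrality parameter: δ = d·√(n/2) = 0.62 × √(42/2) = 2.8412
Two-sided α = 0.02 → critical value z_{0.01} = 2.326.
Power = Φ(δ − 2.326) + Φ(−δ − 2.326) = Φ(0.515) + Φ(-5.168) = 0.6967 + 0.0000 = 0.6967.
Type II error: β = 1 − power = 1 − 0.6967 = 0.3033.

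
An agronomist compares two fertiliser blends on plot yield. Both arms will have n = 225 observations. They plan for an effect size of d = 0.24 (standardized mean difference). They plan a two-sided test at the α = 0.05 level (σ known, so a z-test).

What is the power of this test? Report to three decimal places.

Noncentrality parameter: δ = d·√(n/2) = 0.24 × √(225/2) = 2.5456
Critical value for a two-sided test at α = 0.05: z_{α/2} = 1.960.
Power = Φ(δ − 1.960) + Φ(−δ − 1.960) = Φ(0.586) + Φ(-4.506) = 0.7209 + 0.0000 = 0.7209.

Power ≈ 0.721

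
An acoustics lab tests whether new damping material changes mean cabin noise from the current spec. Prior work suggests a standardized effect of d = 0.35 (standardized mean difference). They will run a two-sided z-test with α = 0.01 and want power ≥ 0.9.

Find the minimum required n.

For power 0.9 need Φ(δ − z_{0.005}) = 0.9, so δ = z_{0.005} + z_{0.10} = 2.576 + 1.282 = 3.857.
(Ignoring the negligible lower-tail rejection probability gives the usual closed-form inversion.)
δ = d·√n ⇒ n = (δ/d)² = (3.857 / 0.35)² = 121.46.
Round up to the next whole unit.

n = 122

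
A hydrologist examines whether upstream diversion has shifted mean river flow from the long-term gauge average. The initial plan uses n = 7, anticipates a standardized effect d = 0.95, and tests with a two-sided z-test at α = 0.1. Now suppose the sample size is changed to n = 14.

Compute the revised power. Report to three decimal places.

Power ≈ 0.972

With n = 14: δ = d·√n = 0.95 × √14 = 3.5546. Critical value z_{0.05} = 1.645.
Revised power = Φ(δ − 1.645) + Φ(−δ − 1.645) = Φ(1.910) + Φ(-5.199) = 0.9719 + 0.0000 = 0.9719.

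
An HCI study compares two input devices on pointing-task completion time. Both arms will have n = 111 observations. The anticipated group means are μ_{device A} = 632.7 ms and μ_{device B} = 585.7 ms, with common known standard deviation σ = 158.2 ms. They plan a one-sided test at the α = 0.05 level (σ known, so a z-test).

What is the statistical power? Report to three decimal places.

Power ≈ 0.715

Standardized effect: d = |μ_{device A} − μ_{device B}| / σ = |632.7 − 585.7| / 158.2 = 0.2971
Noncentrality parameter: δ = d·√(n/2) = 0.2971 × √(111/2) = 2.2133
Critical value for a one-sided test at α = 0.05: z_α = 1.645.
Power = P(Z > 1.645 − δ) = Φ(0.568) = 0.7151.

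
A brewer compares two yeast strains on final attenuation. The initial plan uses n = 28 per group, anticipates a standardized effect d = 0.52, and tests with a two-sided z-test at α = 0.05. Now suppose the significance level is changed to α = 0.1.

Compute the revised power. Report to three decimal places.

δ = d·√(n/2) = 0.52 × √(28/2) = 1.9457 (unchanged). New critical value: z_{0.05} = 1.645.
Revised power = Φ(δ − 1.645) + Φ(−δ − 1.645) = Φ(0.301) + Φ(-3.591) = 0.6182 + 0.0002 = 0.6184.

Power ≈ 0.618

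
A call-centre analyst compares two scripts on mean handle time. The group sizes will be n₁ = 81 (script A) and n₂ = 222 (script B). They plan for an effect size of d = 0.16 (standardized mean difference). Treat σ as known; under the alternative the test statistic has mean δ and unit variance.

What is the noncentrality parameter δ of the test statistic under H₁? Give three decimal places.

δ ≈ 1.233

The noncentrality parameter scales effect size by the design's sample-size factor: δ = d / √(1/n₁ + 1/n₂) = 0.16 / √(1/81 + 1/222) = 1.2326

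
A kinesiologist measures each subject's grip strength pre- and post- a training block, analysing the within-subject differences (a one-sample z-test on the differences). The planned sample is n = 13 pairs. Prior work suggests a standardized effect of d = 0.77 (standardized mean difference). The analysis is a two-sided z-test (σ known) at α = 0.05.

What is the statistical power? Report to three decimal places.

Noncentrality parameter: λ = d·√n = 0.77 × √13 = 2.7763
Two-sided α = 0.05 → critical value z_{0.025} = 1.960.
Power = Φ(λ − 1.960) + Φ(−λ − 1.960) = Φ(0.816) + Φ(-4.736) = 0.7928 + 0.0000 = 0.7928.

Power ≈ 0.793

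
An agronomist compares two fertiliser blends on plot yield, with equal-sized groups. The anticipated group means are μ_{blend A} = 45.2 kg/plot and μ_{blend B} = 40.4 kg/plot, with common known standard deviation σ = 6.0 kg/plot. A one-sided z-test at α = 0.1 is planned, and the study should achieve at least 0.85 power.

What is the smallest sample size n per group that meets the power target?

Standardized effect: d = |μ_{blend A} − μ_{blend B}| / σ = |45.2 − 40.4| / 6.0 = 0.8000
Set Φ(δ − 1.282) = 0.85; then δ − 1.282 = Φ⁻¹(0.85) = 1.036, giving δ = 2.318.
δ = d·√(n/2) ⇒ n = 2(δ/d)² = 2 × (2.318 / 0.8000)² = 16.79.
Rounding up, n = 17 per group.

n = 17 per group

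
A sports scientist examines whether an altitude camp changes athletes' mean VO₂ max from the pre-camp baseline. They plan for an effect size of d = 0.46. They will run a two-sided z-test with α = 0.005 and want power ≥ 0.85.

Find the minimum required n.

Set Φ(δ − 2.807) = 0.85; then δ − 2.807 = Φ⁻¹(0.85) = 1.036, giving δ = 3.843.
(For δ > 0 the lower-tail rejection region contributes negligibly to power, so the one-term inversion is standard.)
δ = d·√n ⇒ n = (δ/d)² = (3.843 / 0.46)² = 69.81.
Round up to the next whole unit.

n = 70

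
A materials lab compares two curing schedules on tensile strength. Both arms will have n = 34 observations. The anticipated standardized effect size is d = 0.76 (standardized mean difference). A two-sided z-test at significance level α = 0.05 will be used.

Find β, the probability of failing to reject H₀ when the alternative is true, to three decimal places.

Noncentrality parameter: δ = d·√(n/2) = 0.76 × √(34/2) = 3.1336
Two-sided α = 0.05 → critical value z_{0.025} = 1.960.
Power = Φ(δ − 1.960) + Φ(−δ − 1.960) = Φ(1.174) + Φ(-5.094) = 0.8797 + 0.0000 = 0.8797.
Type II error: β = 1 − power = 1 − 0.8797 = 0.1203.

β ≈ 0.120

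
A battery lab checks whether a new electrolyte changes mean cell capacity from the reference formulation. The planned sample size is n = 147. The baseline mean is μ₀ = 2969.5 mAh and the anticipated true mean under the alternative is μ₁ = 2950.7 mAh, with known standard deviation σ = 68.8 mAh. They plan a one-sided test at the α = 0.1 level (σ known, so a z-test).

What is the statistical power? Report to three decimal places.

Standardized effect: d = |μ₁ − μ₀| / σ = |2950.7 − 2969.5| / 68.8 = 0.2733
Noncentrality parameter: λ = d·√n = 0.2733 × √147 = 3.3131
Critical value for a one-sided test at α = 0.1: z_α = 1.282.
Power = P(Z > 1.282 − λ) = Φ(2.031) = 0.9789.

Power ≈ 0.979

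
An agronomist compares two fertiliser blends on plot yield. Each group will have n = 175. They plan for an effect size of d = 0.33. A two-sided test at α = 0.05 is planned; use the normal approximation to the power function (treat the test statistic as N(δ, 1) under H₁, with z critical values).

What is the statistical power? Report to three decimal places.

Power ≈ 0.870

Noncentrality parameter: δ = d·√(n/2) = 0.33 × √(175/2) = 3.0869
Critical value for a two-sided test at α = 0.05: z_{α/2} = 1.960.
Power = Φ(δ − 1.960) + Φ(−δ − 1.960) = Φ(1.127) + Φ(-5.047) = 0.8701 + 0.0000 = 0.8701.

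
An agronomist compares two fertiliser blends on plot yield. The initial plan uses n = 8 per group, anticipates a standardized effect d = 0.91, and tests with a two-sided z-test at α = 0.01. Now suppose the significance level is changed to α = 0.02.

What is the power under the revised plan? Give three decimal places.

δ = d·√(n/2) = 0.91 × √(8/2) = 1.8200 (unchanged). New critical value: z_{0.01} = 2.326.
Revised power = Φ(δ − 2.326) + Φ(−δ − 2.326) = Φ(-0.506) + Φ(-4.146) = 0.3063 + 0.0000 = 0.3063.

Power ≈ 0.306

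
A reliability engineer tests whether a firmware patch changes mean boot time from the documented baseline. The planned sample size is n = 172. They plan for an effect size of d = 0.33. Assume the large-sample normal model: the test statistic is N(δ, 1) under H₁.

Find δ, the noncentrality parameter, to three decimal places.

δ ≈ 4.328

The noncentrality parameter scales effect size by the design's sample-size factor: δ = d·√n = 0.33 × √172 = 4.3279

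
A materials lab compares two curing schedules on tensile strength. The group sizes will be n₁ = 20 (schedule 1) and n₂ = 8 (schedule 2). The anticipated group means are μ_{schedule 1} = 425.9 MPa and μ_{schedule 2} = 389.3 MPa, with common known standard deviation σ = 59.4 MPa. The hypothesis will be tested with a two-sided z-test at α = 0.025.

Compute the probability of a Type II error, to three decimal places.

β ≈ 0.779

Standardized effect: d = |μ_{schedule 1} − μ_{schedule 2}| / σ = |425.9 − 389.3| / 59.4 = 0.6162
Noncentrality parameter: δ = d / √(1/n₁ + 1/n₂) = 0.6162 / √(1/20 + 1/8) = 1.4729
Critical value for a two-sided test at α = 0.025: z_{α/2} = 2.241.
Power = Φ(δ − 2.241) + Φ(−δ − 2.241) = Φ(-0.768) + Φ(-3.714) = 0.2211 + 0.0001 = 0.2212.
Type II error: β = 1 − power = 1 − 0.2212 = 0.7788.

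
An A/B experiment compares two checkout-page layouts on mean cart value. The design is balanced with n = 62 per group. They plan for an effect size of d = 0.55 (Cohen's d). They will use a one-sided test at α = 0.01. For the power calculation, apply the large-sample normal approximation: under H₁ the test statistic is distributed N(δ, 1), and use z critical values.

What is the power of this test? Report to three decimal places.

Noncentrality parameter: δ = d·√(n/2) = 0.55 × √(62/2) = 3.0623
One-sided α = 0.01 → critical value z_{0.01} = 2.326.
Power = P(Z > 2.326 − δ) = Φ(0.736) = 0.7691.

Power ≈ 0.769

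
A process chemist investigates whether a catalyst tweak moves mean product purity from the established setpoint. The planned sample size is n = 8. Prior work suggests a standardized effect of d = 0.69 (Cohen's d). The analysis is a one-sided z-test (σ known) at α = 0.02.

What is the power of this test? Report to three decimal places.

Noncentrality parameter: δ = d·√n = 0.69 × √8 = 1.9516
One-sided α = 0.02 → critical value z_{0.02} = 2.054.
Power = P(Z > 2.054 − δ) = Φ(-0.102) = 0.4593.

Power ≈ 0.459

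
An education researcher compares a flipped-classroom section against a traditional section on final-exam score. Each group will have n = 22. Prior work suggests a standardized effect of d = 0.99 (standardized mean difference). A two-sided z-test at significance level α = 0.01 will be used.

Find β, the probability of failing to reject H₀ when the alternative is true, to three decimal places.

β ≈ 0.240

Noncentrality parameter: δ = d·√(n/2) = 0.99 × √(22/2) = 3.2835
Two-sided α = 0.01 → critical value z_{0.005} = 2.576.
Power = Φ(δ − 2.576) + Φ(−δ − 2.576) = Φ(0.708) + Φ(-5.859) = 0.7604 + 0.0000 = 0.7604.
Type II error: β = 1 − power = 1 − 0.7604 = 0.2396.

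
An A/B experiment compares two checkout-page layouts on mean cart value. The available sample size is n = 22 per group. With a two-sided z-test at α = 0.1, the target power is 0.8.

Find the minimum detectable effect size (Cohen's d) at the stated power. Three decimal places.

Need Φ(δ − 1.645) = 0.8, so δ = 1.645 + 0.842 = 2.486.
(Lower-tail contribution to power is negligible for δ > 0.)
δ = d·√(n/2) ⇒ d = δ/√(n/2) = 2.486/√(22/2) = 0.7497.

d ≈ 0.750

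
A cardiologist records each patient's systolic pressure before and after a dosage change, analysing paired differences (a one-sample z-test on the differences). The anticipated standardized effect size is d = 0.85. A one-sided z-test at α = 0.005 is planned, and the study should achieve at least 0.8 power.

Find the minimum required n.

n = 17

Set Φ(δ − 2.576) = 0.8; then δ − 2.576 = Φ⁻¹(0.8) = 0.842, giving δ = 3.417.
δ = d·√n ⇒ n = (δ/d)² = (3.417 / 0.85)² = 16.16.
Rounding up, n = 17.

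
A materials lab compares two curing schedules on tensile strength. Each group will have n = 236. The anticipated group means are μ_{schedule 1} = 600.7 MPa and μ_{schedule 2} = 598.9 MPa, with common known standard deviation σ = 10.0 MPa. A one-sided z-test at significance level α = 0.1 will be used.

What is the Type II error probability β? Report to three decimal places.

β ≈ 0.250

Standardized effect: d = |μ_{schedule 1} − μ_{schedule 2}| / σ = |600.7 − 598.9| / 10.0 = 0.1800
Noncentrality parameter: δ = d·√(n/2) = 0.1800 × √(236/2) = 1.9553
One-sided α = 0.1 → critical value z_{0.1} = 1.282.
Power = Φ(δ − 1.282) = Φ(0.674) = 0.7498.
Type II error: β = 1 − power = 1 − 0.7498 = 0.2502.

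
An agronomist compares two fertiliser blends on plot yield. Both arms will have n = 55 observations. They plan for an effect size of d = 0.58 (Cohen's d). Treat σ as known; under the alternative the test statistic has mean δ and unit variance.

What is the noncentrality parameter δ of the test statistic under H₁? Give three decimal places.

δ ≈ 3.042

δ = d·√(n/2) = 0.58 × √(55/2) = 3.0415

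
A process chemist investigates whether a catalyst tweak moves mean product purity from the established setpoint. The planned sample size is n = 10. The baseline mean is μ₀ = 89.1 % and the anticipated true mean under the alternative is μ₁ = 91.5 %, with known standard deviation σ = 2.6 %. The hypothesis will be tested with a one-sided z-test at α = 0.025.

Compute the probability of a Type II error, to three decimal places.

β ≈ 0.169

Standardized effect: d = |μ₁ − μ₀| / σ = |91.5 − 89.1| / 2.6 = 0.9231
Noncentrality parameter: δ = d·√n = 0.9231 × √10 = 2.9190
One-sided α = 0.025 → critical value z_{0.025} = 1.960.
Power = P(Z > 1.960 − δ) = Φ(0.959) = 0.8312.
Type II error: β = 1 − power = 1 − 0.8312 = 0.1688.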